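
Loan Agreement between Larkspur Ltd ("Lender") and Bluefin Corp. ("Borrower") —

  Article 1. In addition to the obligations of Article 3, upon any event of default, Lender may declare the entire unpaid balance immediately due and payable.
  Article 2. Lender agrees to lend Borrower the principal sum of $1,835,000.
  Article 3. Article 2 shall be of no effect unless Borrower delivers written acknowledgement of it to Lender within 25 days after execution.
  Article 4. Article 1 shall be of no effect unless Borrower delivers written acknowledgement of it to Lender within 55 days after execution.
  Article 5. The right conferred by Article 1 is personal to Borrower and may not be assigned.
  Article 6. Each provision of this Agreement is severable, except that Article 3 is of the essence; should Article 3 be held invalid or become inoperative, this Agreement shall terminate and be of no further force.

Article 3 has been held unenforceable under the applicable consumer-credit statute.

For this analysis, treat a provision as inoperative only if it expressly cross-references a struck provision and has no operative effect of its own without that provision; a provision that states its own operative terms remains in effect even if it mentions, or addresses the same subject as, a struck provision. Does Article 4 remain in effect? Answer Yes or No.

Article 3 is struck. No other provision's operative terms depend on Article 3. Article 6 makes Article 3 an essential term, and Article 3 is the provision held invalid; under Article 6, the entire Agreement is therefore void. No provision of the Agreement survives. Article 4 is among the inoperative provisions, so the answer is no.

No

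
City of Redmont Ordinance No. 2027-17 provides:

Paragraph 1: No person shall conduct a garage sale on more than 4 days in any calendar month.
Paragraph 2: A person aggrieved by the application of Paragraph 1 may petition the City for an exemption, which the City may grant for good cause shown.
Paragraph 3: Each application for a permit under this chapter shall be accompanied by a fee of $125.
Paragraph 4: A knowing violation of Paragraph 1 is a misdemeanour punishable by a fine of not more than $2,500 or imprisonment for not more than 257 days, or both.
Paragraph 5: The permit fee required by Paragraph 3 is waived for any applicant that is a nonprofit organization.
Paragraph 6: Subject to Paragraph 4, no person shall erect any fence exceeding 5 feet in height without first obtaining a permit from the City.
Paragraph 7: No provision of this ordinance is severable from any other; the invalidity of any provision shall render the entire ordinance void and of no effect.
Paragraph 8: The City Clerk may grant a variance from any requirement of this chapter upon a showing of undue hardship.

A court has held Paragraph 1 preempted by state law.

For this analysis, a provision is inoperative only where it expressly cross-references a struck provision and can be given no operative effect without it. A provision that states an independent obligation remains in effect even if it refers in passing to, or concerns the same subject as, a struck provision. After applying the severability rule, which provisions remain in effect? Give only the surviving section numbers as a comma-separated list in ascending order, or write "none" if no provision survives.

Paragraph 1 is struck. Paragraph 2 operates only by reference to Paragraph 1, so it falls with Paragraph 1. Paragraph 4 merely fixes the criminal penalty for violating Paragraph 1; with Paragraph 1 gone it has nothing to operate on and falls away. Paragraph 7 provides that the ordinance is not severable, so the invalidity of any one provision voids the entire ordinance. No provision of the ordinance survives.

none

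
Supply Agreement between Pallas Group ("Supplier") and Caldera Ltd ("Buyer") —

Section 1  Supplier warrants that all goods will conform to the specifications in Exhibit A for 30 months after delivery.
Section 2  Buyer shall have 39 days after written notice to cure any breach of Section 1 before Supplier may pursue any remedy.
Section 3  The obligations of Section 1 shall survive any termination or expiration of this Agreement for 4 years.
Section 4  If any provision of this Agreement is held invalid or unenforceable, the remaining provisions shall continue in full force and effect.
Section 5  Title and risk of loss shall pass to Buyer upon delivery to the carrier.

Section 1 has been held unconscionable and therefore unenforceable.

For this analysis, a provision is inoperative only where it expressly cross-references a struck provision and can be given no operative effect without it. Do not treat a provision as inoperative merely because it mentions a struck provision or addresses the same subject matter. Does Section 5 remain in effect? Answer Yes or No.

Yes

Section 1 is struck. The only function of Section 2 is the cure period for breach of Section 1, so it cannot stand once Section 1 is removed. Section 3 merely fixes the survival period for Section 1; with Section 1 gone it has nothing to operate on and falls away. Under the severability clause in Section 4, the remaining provisions continue in force. Section 4 and Section 5 remain in effect. Section 5 is among the surviving provisions, so the answer is yes.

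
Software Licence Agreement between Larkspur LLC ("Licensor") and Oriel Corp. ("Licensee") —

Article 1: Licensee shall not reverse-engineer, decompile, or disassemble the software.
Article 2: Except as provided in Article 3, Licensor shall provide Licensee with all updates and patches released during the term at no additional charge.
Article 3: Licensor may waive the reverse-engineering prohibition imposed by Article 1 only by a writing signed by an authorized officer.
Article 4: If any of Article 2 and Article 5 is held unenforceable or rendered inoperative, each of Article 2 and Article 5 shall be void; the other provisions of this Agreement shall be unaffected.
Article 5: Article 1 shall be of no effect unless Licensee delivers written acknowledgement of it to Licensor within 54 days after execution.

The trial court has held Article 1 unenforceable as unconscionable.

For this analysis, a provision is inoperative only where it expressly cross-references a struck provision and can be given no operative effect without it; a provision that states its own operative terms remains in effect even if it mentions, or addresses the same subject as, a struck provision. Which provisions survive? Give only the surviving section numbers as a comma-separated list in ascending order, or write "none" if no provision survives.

4

Article 1 is struck. Article 3 operates only by reference to Article 1, so it falls with Article 1. Article 5 merely fixes the acknowledgement condition for Article 1; with Article 1 gone it has nothing to operate on and falls away. Article 4 declares Article 2 and Article 5 mutually dependent; since one of them has fallen, all of them are of no effect. That brings down Article 2 as well. The remainder continues in force under Article 4. Only Article 4 remains in effect.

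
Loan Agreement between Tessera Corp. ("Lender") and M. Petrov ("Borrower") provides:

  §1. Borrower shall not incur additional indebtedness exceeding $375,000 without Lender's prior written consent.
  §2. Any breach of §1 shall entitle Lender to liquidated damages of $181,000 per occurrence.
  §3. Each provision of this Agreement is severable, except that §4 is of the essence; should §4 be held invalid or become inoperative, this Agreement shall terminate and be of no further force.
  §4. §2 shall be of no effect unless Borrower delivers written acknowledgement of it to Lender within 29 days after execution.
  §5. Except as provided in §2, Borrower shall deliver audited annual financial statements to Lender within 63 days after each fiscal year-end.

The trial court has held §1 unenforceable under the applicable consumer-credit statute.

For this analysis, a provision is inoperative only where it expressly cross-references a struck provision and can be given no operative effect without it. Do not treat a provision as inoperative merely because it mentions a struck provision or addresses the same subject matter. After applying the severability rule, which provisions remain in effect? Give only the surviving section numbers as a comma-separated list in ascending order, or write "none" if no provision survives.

§1 is struck. §2 has no operative effect of its own apart from §1 and is therefore inoperative. §4 merely fixes the acknowledgement condition for §2; with §2 gone it has nothing to operate on and falls away. §3 makes §4 an essential term, and §4 has been rendered inoperative by the cascade; under §3, the entire Agreement is therefore void. No provision of the Agreement survives.

none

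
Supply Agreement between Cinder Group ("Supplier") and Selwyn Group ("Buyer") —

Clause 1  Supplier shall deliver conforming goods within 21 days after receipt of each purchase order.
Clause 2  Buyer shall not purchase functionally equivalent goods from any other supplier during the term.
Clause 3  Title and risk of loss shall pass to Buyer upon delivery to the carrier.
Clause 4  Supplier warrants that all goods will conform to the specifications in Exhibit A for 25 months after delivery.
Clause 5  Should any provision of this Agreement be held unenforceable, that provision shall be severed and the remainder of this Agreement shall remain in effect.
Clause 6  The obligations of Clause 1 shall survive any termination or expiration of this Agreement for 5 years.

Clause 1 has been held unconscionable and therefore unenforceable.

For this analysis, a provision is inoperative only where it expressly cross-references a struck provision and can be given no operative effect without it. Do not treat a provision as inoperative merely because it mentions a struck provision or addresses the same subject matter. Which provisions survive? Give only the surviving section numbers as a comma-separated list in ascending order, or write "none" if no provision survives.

Clause 1 is struck. The only function of Clause 6 is the survival period for Clause 1, so it cannot stand once Clause 1 is removed. Clause 5 is a severability clause and preserves every provision that can still be given independent effect. Clause 2, Clause 3, Clause 4, and Clause 5 remain in effect.

2, 3, 4, 5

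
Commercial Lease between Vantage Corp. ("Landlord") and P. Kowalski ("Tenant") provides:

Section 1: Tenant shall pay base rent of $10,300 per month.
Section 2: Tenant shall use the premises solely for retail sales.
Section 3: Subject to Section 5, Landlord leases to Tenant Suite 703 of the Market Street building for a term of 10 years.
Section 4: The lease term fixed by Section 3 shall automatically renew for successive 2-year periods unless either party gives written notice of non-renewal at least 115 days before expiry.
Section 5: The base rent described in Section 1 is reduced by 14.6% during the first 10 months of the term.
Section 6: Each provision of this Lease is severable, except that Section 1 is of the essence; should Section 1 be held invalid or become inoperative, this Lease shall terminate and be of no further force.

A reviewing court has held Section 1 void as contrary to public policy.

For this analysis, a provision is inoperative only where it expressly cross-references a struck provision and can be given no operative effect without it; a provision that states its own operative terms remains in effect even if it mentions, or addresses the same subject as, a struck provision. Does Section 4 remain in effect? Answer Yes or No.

No

Section 1 is struck. The whole of Section 5 is the introductory reduction to the base rent, defined by reference to Section 1, so Section 5 cannot stand once Section 1 is removed. Section 6 makes Section 1 an essential term, and Section 1 is the provision held invalid; under Section 6, the entire Lease is therefore void. No provision of the Lease survives. Section 4 is among the inoperative provisions, so the answer is no.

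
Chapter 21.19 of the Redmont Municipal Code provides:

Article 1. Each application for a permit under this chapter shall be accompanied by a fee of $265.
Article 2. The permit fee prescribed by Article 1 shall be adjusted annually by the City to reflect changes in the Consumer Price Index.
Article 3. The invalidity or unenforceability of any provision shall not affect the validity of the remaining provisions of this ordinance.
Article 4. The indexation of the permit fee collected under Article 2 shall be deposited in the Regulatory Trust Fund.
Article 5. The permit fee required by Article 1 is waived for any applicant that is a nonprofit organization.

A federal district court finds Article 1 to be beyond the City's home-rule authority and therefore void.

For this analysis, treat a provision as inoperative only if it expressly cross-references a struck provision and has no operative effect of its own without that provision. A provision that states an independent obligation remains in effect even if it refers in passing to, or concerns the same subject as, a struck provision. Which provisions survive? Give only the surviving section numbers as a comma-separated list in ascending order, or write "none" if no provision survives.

3

Article 1 is struck. Article 2 operates only by reference to Article 1, so it falls with Article 1. Article 5 has no operative effect of its own apart from Article 1 and is therefore inoperative. Article 4 has no operative effect of its own apart from Article 2 and is therefore inoperative. Article 3 is a severability clause and preserves every provision that can still be given independent effect. Only Article 3 remains in effect.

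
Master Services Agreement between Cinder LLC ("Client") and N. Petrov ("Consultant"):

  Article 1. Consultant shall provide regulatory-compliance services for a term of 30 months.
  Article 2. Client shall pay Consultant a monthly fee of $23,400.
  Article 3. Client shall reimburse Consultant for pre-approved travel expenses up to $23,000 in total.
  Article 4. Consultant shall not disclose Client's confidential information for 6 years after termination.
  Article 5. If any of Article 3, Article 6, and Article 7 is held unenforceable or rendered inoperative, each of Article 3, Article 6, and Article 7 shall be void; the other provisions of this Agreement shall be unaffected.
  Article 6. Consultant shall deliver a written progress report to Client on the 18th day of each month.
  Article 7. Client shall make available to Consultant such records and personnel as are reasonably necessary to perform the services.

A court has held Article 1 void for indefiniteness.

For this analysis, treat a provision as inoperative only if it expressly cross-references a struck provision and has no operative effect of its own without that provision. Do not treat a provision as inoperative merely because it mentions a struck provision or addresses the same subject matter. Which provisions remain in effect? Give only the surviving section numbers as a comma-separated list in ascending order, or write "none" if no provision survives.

2, 3, 4, 5, 6, 7

Article 1 is struck. No other provision's operative terms depend on Article 1. Article 5 ties Article 3, Article 6, and Article 7 together, but none of those is affected here; the remaining provisions continue in force under Article 5. That leaves Article 2, Article 3, Article 4, Article 5, Article 6, and Article 7 in effect.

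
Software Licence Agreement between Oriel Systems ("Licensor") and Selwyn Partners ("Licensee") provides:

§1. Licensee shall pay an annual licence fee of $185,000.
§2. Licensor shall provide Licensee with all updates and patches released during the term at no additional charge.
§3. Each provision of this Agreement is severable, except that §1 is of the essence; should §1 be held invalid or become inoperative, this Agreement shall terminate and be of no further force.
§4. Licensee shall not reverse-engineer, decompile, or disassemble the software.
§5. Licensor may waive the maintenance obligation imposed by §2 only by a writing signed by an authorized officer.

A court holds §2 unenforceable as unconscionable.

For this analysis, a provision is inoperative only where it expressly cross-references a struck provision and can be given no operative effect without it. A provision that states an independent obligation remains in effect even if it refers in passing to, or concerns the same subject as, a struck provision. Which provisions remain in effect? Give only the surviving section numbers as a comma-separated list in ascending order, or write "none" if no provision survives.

§2 is struck. The only function of §5 is the waiver condition for §2, so it cannot stand once §2 is removed. §3 makes §1 an essential term, but §1 is unaffected, so the severability proviso in §3 preserves the remaining provisions. That leaves §1, §3, and §4 in effect.

1, 3, 4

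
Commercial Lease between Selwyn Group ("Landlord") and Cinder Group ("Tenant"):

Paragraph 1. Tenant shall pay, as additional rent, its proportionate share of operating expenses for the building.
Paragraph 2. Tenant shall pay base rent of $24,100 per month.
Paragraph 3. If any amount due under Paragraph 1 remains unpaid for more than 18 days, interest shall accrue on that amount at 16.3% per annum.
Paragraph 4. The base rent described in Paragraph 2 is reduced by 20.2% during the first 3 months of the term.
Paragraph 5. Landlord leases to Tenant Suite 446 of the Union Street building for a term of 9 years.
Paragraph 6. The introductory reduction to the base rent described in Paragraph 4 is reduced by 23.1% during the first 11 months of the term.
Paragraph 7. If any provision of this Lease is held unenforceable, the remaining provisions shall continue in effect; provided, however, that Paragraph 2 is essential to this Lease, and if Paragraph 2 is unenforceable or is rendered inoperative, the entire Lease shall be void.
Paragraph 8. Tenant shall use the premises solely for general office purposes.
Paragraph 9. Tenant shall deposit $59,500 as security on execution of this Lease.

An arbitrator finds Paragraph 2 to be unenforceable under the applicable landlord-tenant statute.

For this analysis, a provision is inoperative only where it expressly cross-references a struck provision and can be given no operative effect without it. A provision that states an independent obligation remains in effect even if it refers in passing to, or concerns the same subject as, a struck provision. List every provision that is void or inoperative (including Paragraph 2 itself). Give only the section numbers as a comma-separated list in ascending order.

1, 2, 3, 4, 5, 6, 7, 8, 9

Paragraph 2 is struck. The whole of Paragraph 4 is the introductory reduction to the base rent, defined by reference to Paragraph 2, so Paragraph 4 cannot stand once Paragraph 2 is removed. Paragraph 6 has no operative effect of its own apart from Paragraph 4 and is therefore inoperative. Paragraph 7 makes Paragraph 2 an essential term, and Paragraph 2 is the provision held invalid; under Paragraph 7, the entire Lease is therefore void. No provision of the Lease survives.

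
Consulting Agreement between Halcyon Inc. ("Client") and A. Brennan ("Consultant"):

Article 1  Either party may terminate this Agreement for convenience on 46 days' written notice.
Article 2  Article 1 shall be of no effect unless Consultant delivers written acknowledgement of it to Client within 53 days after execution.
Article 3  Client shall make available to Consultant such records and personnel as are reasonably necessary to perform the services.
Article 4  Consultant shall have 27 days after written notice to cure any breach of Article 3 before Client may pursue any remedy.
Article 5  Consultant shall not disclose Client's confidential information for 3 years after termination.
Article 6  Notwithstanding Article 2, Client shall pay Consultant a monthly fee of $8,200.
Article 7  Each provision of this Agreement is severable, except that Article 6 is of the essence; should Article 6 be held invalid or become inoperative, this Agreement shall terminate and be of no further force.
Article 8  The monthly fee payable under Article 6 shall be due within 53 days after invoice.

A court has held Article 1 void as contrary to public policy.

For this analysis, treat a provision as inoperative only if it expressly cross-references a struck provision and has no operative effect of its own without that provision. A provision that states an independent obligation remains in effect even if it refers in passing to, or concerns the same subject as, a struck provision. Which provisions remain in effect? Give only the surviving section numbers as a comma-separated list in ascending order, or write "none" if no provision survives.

3, 4, 5, 6, 7, 8

Article 1 is struck. Article 2 has no operative effect of its own apart from Article 1 and is therefore inoperative. Article 6 mentions Article 2 but its own obligation stands independently of Article 2, so Article 6 is not affected. Article 7 makes Article 6 an essential term, but Article 6 is unaffected, so the severability proviso in Article 7 preserves the remaining provisions. Article 3, Article 4, Article 5, Article 6, Article 7, and Article 8 remain in effect.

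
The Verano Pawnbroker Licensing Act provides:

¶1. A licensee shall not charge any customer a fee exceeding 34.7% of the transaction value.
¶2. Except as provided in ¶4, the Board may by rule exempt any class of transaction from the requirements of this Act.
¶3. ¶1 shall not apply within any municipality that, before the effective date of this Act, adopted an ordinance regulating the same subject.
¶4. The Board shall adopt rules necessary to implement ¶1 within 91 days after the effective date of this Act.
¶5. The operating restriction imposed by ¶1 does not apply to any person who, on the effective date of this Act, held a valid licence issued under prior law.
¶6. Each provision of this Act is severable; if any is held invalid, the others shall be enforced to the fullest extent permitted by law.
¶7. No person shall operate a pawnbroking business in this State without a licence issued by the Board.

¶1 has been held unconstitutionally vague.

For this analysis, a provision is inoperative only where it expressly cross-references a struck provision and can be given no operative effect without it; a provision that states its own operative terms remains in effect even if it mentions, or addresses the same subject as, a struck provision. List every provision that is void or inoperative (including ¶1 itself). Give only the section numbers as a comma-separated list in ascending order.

1, 3, 4, 5

¶1 is struck. ¶3 operates only by reference to ¶1, so it falls with ¶1. The only function of ¶4 is the rulemaking mandate for ¶1, so it cannot stand once ¶1 is removed. ¶5 merely fixes the grandfather exemption from ¶1; with ¶1 gone it has nothing to operate on and falls away. Although ¶2 refers to ¶4, its operative terms do not depend on ¶4, so it remains in effect. ¶6 is a severability clause and preserves every provision that can still be given independent effect. That leaves ¶2, ¶6, and ¶7 in effect.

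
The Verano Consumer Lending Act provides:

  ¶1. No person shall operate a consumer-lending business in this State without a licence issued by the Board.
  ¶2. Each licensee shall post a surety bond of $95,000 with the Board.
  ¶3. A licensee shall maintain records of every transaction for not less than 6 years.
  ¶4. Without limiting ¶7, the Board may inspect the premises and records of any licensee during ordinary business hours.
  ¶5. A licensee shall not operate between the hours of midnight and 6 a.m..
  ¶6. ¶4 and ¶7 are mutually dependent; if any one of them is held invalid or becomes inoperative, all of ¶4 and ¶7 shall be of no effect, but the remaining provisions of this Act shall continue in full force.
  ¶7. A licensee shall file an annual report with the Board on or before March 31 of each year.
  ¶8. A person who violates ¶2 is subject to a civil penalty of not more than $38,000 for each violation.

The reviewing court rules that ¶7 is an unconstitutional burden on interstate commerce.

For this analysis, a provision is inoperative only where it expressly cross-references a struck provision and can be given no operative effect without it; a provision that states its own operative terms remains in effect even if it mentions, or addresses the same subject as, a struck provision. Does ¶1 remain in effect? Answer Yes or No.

¶7 is struck. Nothing else in the Act is defined by reference to ¶7. ¶6 declares ¶4 and ¶7 mutually dependent; since one of them has fallen, all of them are of no effect. That brings down ¶4 as well. The remainder continues in force under ¶6. ¶1, ¶2, ¶3, ¶5, ¶6, and ¶8 remain in effect. ¶1 is among the surviving provisions, so the answer is yes.

Yes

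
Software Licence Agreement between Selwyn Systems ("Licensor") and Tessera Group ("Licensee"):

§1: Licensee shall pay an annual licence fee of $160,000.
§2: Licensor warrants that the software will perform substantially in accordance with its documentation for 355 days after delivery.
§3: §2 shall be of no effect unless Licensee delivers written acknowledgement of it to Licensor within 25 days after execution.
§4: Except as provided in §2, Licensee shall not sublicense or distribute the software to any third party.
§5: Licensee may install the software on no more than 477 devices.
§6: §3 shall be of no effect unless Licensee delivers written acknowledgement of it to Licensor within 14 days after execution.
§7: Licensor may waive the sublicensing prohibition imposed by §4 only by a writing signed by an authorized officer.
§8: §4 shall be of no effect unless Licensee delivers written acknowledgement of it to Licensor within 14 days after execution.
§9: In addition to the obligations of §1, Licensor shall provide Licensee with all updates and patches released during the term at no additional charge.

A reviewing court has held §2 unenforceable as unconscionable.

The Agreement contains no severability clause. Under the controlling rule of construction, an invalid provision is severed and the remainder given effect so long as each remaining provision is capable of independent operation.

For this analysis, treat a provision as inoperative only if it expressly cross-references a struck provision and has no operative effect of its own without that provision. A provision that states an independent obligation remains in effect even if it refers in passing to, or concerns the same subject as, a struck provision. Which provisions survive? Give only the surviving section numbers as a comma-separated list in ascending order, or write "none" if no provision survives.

§2 is struck. §3 has no operative effect of its own apart from §2 and is therefore inoperative. The only function of §6 is the acknowledgement condition for §3, so it cannot stand once §3 is removed. Although §4 refers to §2, its operative terms do not depend on §2, so it remains in effect. With no severability clause, the stated default rule severs what cannot stand and enforces each remaining provision that can operate on its own. §1, §4, §5, §7, §8, and §9 remain in effect.

1, 4, 5, 7, 8, 9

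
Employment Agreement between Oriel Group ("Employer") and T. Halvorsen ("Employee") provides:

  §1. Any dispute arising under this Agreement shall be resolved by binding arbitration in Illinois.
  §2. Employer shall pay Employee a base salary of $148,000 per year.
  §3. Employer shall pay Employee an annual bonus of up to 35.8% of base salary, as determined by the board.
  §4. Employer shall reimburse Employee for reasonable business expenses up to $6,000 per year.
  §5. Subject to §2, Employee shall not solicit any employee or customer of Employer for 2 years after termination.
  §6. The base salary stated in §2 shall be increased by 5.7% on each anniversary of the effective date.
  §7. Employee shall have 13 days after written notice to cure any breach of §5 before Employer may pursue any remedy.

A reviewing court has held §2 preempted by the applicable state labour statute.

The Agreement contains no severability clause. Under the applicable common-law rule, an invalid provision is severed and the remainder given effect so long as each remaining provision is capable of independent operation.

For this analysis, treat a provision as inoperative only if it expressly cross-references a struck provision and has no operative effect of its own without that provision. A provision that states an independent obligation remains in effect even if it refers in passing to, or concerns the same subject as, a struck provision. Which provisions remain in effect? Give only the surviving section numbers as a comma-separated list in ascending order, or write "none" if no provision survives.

1, 3, 4, 5, 7

§2 is struck. §6 does nothing except set the escalation of the base salary by reference to §2; with §2 gone it has no independent effect and is inoperative. §5 mentions §2 but its own obligation stands independently of §2, so §5 is not affected. With no severability clause, the stated default rule severs what cannot stand and enforces each remaining provision that can operate on its own. That leaves §1, §3, §4, §5, and §7 in effect.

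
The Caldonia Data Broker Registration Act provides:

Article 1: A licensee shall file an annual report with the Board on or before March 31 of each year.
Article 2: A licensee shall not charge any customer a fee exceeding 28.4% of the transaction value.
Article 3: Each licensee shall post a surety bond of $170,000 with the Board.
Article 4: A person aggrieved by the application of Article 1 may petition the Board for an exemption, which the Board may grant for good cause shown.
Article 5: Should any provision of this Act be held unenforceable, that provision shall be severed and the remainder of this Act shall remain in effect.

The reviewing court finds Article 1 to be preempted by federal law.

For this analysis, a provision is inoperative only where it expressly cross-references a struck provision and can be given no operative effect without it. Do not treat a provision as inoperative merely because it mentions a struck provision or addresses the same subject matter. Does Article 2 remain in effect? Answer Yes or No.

Article 1 is struck. The only function of Article 4 is the exemption procedure for Article 1, so it cannot stand once Article 1 is removed. Under the severability clause in Article 5, the remaining provisions continue in force. That leaves Article 2, Article 3, and Article 5 in effect. Article 2 is among the surviving provisions, so the answer is yes.

Yes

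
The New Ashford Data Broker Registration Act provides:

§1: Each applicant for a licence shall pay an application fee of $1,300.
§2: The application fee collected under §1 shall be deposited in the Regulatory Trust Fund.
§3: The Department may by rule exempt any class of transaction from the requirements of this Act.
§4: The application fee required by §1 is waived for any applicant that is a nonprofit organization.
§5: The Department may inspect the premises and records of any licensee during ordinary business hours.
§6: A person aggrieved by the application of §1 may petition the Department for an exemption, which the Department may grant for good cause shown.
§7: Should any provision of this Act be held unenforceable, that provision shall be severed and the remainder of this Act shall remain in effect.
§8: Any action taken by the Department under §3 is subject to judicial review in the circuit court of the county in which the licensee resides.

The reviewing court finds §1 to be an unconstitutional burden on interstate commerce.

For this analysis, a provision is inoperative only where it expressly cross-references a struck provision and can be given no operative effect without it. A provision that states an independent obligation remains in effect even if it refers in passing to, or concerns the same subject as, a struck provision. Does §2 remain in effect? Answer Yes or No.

§1 is struck. §2 operates only by reference to §1, so it falls with §1. §4 has no operative effect of its own apart from §1 and is therefore inoperative. §6 operates only by reference to §1, so it falls with §1. Under the severability clause in §7, the remaining provisions continue in force. That leaves §3, §5, §7, and §8 in effect. §2 is among the inoperative provisions, so the answer is no.

No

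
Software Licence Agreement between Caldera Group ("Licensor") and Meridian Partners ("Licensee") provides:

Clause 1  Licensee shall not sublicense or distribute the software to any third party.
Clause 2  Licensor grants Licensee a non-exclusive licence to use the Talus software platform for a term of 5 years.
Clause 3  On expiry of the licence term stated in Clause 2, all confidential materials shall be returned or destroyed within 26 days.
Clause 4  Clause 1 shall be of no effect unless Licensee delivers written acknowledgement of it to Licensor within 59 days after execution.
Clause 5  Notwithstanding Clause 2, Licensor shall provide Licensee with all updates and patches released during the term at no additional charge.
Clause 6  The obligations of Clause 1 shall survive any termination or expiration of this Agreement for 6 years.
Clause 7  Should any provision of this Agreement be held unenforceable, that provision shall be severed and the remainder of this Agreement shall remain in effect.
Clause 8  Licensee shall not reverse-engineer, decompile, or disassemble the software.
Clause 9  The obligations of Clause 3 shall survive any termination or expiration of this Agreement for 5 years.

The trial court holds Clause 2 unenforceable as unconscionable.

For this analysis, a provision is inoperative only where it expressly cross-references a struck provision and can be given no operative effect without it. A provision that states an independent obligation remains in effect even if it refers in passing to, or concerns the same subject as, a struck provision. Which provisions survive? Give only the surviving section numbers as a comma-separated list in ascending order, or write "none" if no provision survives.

1, 4, 5, 6, 7, 8

Clause 2 is struck. Clause 3 has no operative effect of its own apart from Clause 2 and is therefore inoperative. Clause 9 operates only by reference to Clause 3, so it falls with Clause 3. Although Clause 5 refers to Clause 2, its operative terms do not depend on Clause 2, so it remains in effect. Under the severability clause in Clause 7, the remaining provisions continue in force. That leaves Clause 1, Clause 4, Clause 5, Clause 6, Clause 7, and Clause 8 in effect.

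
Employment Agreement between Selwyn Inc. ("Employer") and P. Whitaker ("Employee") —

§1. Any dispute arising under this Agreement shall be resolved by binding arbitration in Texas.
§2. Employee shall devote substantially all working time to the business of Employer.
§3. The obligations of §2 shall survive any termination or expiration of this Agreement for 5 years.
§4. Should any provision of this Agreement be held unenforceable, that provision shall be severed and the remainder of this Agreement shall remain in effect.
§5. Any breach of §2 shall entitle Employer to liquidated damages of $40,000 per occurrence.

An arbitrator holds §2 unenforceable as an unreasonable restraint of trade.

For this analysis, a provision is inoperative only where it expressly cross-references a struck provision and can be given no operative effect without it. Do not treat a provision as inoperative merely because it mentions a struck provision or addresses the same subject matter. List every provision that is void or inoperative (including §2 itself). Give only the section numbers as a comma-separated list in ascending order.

§2 is struck. The only function of §3 is the survival period for §2, so it cannot stand once §2 is removed. §5 has no operative effect of its own apart from §2 and is therefore inoperative. §4 is a severability clause and preserves every provision that can still be given independent effect. That leaves §1 and §4 in effect.

2, 3, 5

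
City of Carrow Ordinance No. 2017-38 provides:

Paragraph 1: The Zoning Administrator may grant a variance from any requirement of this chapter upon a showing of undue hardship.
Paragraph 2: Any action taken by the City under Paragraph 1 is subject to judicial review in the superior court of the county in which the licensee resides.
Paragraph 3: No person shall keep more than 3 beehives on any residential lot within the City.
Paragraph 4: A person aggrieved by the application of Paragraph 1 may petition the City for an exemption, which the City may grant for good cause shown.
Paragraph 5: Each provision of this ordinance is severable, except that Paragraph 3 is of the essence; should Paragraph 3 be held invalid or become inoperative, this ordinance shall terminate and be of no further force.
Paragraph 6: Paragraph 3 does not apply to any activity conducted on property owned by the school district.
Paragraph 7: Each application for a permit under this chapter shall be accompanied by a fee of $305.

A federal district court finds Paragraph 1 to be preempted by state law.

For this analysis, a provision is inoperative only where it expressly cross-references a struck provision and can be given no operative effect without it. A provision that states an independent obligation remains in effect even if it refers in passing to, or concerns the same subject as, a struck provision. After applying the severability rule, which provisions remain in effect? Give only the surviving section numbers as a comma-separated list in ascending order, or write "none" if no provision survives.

3, 5, 6, 7

Paragraph 1 is struck. Paragraph 2 merely fixes the judicial-review right for Paragraph 1; with Paragraph 1 gone it has nothing to operate on and falls away. Paragraph 4 operates only by reference to Paragraph 1, so it falls with Paragraph 1. Paragraph 5 makes Paragraph 3 an essential term, but Paragraph 3 is unaffected, so the severability proviso in Paragraph 5 preserves the remaining provisions. Paragraph 3, Paragraph 5, Paragraph 6, and Paragraph 7 remain in effect.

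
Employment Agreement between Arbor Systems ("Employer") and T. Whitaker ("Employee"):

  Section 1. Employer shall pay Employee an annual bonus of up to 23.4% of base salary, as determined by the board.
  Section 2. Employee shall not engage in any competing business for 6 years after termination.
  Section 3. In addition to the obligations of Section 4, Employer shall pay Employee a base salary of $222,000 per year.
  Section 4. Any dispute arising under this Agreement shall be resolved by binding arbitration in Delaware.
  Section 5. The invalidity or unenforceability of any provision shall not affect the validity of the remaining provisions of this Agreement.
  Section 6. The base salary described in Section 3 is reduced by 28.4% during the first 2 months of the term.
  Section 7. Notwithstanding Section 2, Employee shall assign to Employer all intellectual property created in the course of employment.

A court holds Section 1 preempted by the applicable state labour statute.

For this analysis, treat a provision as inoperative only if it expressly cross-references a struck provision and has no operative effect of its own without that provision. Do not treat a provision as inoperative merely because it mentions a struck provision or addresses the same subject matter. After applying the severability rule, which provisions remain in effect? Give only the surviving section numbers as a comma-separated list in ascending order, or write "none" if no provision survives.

2, 3, 4, 5, 6, 7

Section 1 is struck. No other provision's operative terms depend on Section 1. Under the severability clause in Section 5, the remaining provisions continue in force. The provisions still in force are Section 2, Section 3, Section 4, Section 5, Section 6, and Section 7.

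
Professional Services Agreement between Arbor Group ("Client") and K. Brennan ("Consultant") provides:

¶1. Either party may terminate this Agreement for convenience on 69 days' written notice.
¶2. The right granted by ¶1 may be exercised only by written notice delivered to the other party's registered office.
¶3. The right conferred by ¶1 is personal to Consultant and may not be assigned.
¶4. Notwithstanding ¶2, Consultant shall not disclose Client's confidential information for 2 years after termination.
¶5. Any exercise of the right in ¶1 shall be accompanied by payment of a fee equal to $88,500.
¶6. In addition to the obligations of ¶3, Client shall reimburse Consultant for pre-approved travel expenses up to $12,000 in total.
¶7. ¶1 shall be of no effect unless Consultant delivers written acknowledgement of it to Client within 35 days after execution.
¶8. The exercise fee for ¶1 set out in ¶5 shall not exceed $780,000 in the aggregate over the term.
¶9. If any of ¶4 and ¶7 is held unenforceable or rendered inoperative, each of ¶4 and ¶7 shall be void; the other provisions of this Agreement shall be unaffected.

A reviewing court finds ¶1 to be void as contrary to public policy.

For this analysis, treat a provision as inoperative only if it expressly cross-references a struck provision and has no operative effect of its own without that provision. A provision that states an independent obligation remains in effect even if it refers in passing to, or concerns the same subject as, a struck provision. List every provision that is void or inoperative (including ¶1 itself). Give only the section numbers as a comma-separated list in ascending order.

1, 2, 3, 4, 5, 7, 8

¶1 is struck. ¶2 has no operative effect of its own apart from ¶1 and is therefore inoperative. The only function of ¶3 is the non-assignment of ¶1, so it cannot stand once ¶1 is removed. ¶5 operates only by reference to ¶1, so it falls with ¶1. ¶7 operates only by reference to ¶1, so it falls with ¶1. ¶8 operates only by reference to ¶5, so it falls with ¶5. ¶6 mentions ¶3 but its own obligation stands independently of ¶3, so ¶6 is not affected. ¶9 declares ¶4 and ¶7 mutually dependent; since one of them has fallen, all of them are of no effect. That brings down ¶4 as well. The remainder continues in force under ¶9. ¶6 and ¶9 remain in effect.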